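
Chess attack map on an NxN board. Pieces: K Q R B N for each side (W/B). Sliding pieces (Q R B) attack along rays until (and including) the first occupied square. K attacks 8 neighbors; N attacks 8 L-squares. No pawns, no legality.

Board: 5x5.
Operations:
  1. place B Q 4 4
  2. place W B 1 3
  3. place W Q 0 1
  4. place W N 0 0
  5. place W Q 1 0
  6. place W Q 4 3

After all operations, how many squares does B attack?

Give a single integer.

Op 1: place BQ@(4,4)
Op 2: place WB@(1,3)
Op 3: place WQ@(0,1)
Op 4: place WN@(0,0)
Op 5: place WQ@(1,0)
Op 6: place WQ@(4,3)
Per-piece attacks for B:
  BQ@(4,4): attacks (4,3) (3,4) (2,4) (1,4) (0,4) (3,3) (2,2) (1,1) (0,0) [ray(0,-1) blocked at (4,3); ray(-1,-1) blocked at (0,0)]
Union (9 distinct): (0,0) (0,4) (1,1) (1,4) (2,2) (2,4) (3,3) (3,4) (4,3)

Answer: 9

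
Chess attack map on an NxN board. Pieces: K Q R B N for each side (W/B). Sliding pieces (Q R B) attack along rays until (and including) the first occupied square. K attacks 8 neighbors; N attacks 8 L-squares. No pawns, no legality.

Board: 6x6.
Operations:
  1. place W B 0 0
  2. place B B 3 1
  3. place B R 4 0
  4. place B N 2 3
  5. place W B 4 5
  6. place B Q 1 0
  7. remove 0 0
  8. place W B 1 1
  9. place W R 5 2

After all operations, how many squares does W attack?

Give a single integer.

Answer: 16

Derivation:
Op 1: place WB@(0,0)
Op 2: place BB@(3,1)
Op 3: place BR@(4,0)
Op 4: place BN@(2,3)
Op 5: place WB@(4,5)
Op 6: place BQ@(1,0)
Op 7: remove (0,0)
Op 8: place WB@(1,1)
Op 9: place WR@(5,2)
Per-piece attacks for W:
  WB@(1,1): attacks (2,2) (3,3) (4,4) (5,5) (2,0) (0,2) (0,0)
  WB@(4,5): attacks (5,4) (3,4) (2,3) [ray(-1,-1) blocked at (2,3)]
  WR@(5,2): attacks (5,3) (5,4) (5,5) (5,1) (5,0) (4,2) (3,2) (2,2) (1,2) (0,2)
Union (16 distinct): (0,0) (0,2) (1,2) (2,0) (2,2) (2,3) (3,2) (3,3) (3,4) (4,2) (4,4) (5,0) (5,1) (5,3) (5,4) (5,5)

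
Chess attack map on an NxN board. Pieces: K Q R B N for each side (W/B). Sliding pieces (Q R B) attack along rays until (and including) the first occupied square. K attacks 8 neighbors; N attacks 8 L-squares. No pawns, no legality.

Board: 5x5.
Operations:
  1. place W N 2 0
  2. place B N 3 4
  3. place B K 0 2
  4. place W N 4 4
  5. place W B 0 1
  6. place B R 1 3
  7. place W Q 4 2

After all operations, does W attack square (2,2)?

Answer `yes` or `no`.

Op 1: place WN@(2,0)
Op 2: place BN@(3,4)
Op 3: place BK@(0,2)
Op 4: place WN@(4,4)
Op 5: place WB@(0,1)
Op 6: place BR@(1,3)
Op 7: place WQ@(4,2)
Per-piece attacks for W:
  WB@(0,1): attacks (1,2) (2,3) (3,4) (1,0) [ray(1,1) blocked at (3,4)]
  WN@(2,0): attacks (3,2) (4,1) (1,2) (0,1)
  WQ@(4,2): attacks (4,3) (4,4) (4,1) (4,0) (3,2) (2,2) (1,2) (0,2) (3,3) (2,4) (3,1) (2,0) [ray(0,1) blocked at (4,4); ray(-1,0) blocked at (0,2); ray(-1,-1) blocked at (2,0)]
  WN@(4,4): attacks (3,2) (2,3)
W attacks (2,2): yes

Answer: yes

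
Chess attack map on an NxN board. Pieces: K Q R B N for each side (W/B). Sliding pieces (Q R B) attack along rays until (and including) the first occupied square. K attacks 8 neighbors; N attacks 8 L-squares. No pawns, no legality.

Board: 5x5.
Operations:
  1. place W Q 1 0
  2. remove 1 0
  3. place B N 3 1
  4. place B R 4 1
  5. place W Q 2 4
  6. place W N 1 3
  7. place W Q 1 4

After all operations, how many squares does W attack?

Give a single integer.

Answer: 16

Derivation:
Op 1: place WQ@(1,0)
Op 2: remove (1,0)
Op 3: place BN@(3,1)
Op 4: place BR@(4,1)
Op 5: place WQ@(2,4)
Op 6: place WN@(1,3)
Op 7: place WQ@(1,4)
Per-piece attacks for W:
  WN@(1,3): attacks (3,4) (2,1) (3,2) (0,1)
  WQ@(1,4): attacks (1,3) (2,4) (0,4) (2,3) (3,2) (4,1) (0,3) [ray(0,-1) blocked at (1,3); ray(1,0) blocked at (2,4); ray(1,-1) blocked at (4,1)]
  WQ@(2,4): attacks (2,3) (2,2) (2,1) (2,0) (3,4) (4,4) (1,4) (3,3) (4,2) (1,3) [ray(-1,0) blocked at (1,4); ray(-1,-1) blocked at (1,3)]
Union (16 distinct): (0,1) (0,3) (0,4) (1,3) (1,4) (2,0) (2,1) (2,2) (2,3) (2,4) (3,2) (3,3) (3,4) (4,1) (4,2) (4,4)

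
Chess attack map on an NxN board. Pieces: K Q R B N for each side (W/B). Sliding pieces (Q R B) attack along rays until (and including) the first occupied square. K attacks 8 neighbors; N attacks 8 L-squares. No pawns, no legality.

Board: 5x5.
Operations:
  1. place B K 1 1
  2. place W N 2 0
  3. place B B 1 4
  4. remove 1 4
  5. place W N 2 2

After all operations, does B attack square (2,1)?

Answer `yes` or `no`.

Answer: yes

Derivation:
Op 1: place BK@(1,1)
Op 2: place WN@(2,0)
Op 3: place BB@(1,4)
Op 4: remove (1,4)
Op 5: place WN@(2,2)
Per-piece attacks for B:
  BK@(1,1): attacks (1,2) (1,0) (2,1) (0,1) (2,2) (2,0) (0,2) (0,0)
B attacks (2,1): yes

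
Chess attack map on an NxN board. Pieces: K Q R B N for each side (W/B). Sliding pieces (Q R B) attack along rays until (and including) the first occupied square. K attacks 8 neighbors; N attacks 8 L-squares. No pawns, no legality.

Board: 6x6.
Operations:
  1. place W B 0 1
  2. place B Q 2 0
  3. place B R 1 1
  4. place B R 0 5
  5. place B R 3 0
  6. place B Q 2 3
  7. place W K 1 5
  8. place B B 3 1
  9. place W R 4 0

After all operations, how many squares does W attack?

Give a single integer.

Op 1: place WB@(0,1)
Op 2: place BQ@(2,0)
Op 3: place BR@(1,1)
Op 4: place BR@(0,5)
Op 5: place BR@(3,0)
Op 6: place BQ@(2,3)
Op 7: place WK@(1,5)
Op 8: place BB@(3,1)
Op 9: place WR@(4,0)
Per-piece attacks for W:
  WB@(0,1): attacks (1,2) (2,3) (1,0) [ray(1,1) blocked at (2,3)]
  WK@(1,5): attacks (1,4) (2,5) (0,5) (2,4) (0,4)
  WR@(4,0): attacks (4,1) (4,2) (4,3) (4,4) (4,5) (5,0) (3,0) [ray(-1,0) blocked at (3,0)]
Union (15 distinct): (0,4) (0,5) (1,0) (1,2) (1,4) (2,3) (2,4) (2,5) (3,0) (4,1) (4,2) (4,3) (4,4) (4,5) (5,0)

Answer: 15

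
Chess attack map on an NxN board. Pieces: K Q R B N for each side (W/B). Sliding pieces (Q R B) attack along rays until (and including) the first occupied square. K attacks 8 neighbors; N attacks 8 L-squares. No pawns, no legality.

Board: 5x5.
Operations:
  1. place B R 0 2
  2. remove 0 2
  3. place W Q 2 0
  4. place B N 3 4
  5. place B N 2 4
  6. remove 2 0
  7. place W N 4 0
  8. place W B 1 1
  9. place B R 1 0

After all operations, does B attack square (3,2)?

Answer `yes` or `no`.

Op 1: place BR@(0,2)
Op 2: remove (0,2)
Op 3: place WQ@(2,0)
Op 4: place BN@(3,4)
Op 5: place BN@(2,4)
Op 6: remove (2,0)
Op 7: place WN@(4,0)
Op 8: place WB@(1,1)
Op 9: place BR@(1,0)
Per-piece attacks for B:
  BR@(1,0): attacks (1,1) (2,0) (3,0) (4,0) (0,0) [ray(0,1) blocked at (1,1); ray(1,0) blocked at (4,0)]
  BN@(2,4): attacks (3,2) (4,3) (1,2) (0,3)
  BN@(3,4): attacks (4,2) (2,2) (1,3)
B attacks (3,2): yes

Answer: yes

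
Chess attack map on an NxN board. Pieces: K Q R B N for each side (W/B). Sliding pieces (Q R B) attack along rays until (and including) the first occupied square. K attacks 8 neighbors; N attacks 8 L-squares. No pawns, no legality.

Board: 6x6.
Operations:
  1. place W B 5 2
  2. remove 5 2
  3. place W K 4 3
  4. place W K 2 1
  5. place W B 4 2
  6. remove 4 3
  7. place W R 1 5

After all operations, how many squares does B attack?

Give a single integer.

Op 1: place WB@(5,2)
Op 2: remove (5,2)
Op 3: place WK@(4,3)
Op 4: place WK@(2,1)
Op 5: place WB@(4,2)
Op 6: remove (4,3)
Op 7: place WR@(1,5)
Per-piece attacks for B:
Union (0 distinct): (none)

Answer: 0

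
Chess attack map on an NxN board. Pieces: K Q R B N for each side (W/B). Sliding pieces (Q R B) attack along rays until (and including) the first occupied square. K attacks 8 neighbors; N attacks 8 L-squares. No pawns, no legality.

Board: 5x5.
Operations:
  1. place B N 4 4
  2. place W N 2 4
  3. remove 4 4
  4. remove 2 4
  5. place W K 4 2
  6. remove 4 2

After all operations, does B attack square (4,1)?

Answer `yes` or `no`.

Answer: no

Derivation:
Op 1: place BN@(4,4)
Op 2: place WN@(2,4)
Op 3: remove (4,4)
Op 4: remove (2,4)
Op 5: place WK@(4,2)
Op 6: remove (4,2)
Per-piece attacks for B:
B attacks (4,1): no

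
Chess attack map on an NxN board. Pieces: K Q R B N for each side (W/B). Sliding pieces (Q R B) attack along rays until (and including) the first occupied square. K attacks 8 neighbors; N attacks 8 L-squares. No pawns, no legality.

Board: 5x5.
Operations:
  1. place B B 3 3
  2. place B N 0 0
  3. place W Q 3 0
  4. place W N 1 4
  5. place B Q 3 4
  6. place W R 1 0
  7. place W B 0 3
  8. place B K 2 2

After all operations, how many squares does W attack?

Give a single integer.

Op 1: place BB@(3,3)
Op 2: place BN@(0,0)
Op 3: place WQ@(3,0)
Op 4: place WN@(1,4)
Op 5: place BQ@(3,4)
Op 6: place WR@(1,0)
Op 7: place WB@(0,3)
Op 8: place BK@(2,2)
Per-piece attacks for W:
  WB@(0,3): attacks (1,4) (1,2) (2,1) (3,0) [ray(1,1) blocked at (1,4); ray(1,-1) blocked at (3,0)]
  WR@(1,0): attacks (1,1) (1,2) (1,3) (1,4) (2,0) (3,0) (0,0) [ray(0,1) blocked at (1,4); ray(1,0) blocked at (3,0); ray(-1,0) blocked at (0,0)]
  WN@(1,4): attacks (2,2) (3,3) (0,2)
  WQ@(3,0): attacks (3,1) (3,2) (3,3) (4,0) (2,0) (1,0) (4,1) (2,1) (1,2) (0,3) [ray(0,1) blocked at (3,3); ray(-1,0) blocked at (1,0); ray(-1,1) blocked at (0,3)]
Union (17 distinct): (0,0) (0,2) (0,3) (1,0) (1,1) (1,2) (1,3) (1,4) (2,0) (2,1) (2,2) (3,0) (3,1) (3,2) (3,3) (4,0) (4,1)

Answer: 17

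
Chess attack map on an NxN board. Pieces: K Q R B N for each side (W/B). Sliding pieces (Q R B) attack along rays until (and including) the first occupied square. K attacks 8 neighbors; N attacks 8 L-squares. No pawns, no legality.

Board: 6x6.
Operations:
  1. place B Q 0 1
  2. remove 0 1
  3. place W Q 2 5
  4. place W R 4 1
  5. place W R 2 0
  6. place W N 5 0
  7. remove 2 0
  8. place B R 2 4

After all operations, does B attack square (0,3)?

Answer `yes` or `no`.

Answer: no

Derivation:
Op 1: place BQ@(0,1)
Op 2: remove (0,1)
Op 3: place WQ@(2,5)
Op 4: place WR@(4,1)
Op 5: place WR@(2,0)
Op 6: place WN@(5,0)
Op 7: remove (2,0)
Op 8: place BR@(2,4)
Per-piece attacks for B:
  BR@(2,4): attacks (2,5) (2,3) (2,2) (2,1) (2,0) (3,4) (4,4) (5,4) (1,4) (0,4) [ray(0,1) blocked at (2,5)]
B attacks (0,3): no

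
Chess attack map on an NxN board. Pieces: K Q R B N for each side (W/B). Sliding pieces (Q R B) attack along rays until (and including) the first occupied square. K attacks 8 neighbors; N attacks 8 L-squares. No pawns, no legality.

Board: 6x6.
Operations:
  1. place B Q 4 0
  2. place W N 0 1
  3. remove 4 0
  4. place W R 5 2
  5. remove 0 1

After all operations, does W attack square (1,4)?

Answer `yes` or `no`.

Op 1: place BQ@(4,0)
Op 2: place WN@(0,1)
Op 3: remove (4,0)
Op 4: place WR@(5,2)
Op 5: remove (0,1)
Per-piece attacks for W:
  WR@(5,2): attacks (5,3) (5,4) (5,5) (5,1) (5,0) (4,2) (3,2) (2,2) (1,2) (0,2)
W attacks (1,4): no

Answer: no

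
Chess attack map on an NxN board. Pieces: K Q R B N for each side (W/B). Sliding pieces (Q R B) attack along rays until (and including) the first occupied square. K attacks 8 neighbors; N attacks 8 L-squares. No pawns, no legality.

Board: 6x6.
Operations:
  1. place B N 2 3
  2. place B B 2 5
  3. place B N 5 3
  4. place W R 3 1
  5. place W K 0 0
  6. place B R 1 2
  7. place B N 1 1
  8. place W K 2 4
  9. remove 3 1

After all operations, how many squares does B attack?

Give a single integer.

Answer: 20

Derivation:
Op 1: place BN@(2,3)
Op 2: place BB@(2,5)
Op 3: place BN@(5,3)
Op 4: place WR@(3,1)
Op 5: place WK@(0,0)
Op 6: place BR@(1,2)
Op 7: place BN@(1,1)
Op 8: place WK@(2,4)
Op 9: remove (3,1)
Per-piece attacks for B:
  BN@(1,1): attacks (2,3) (3,2) (0,3) (3,0)
  BR@(1,2): attacks (1,3) (1,4) (1,5) (1,1) (2,2) (3,2) (4,2) (5,2) (0,2) [ray(0,-1) blocked at (1,1)]
  BN@(2,3): attacks (3,5) (4,4) (1,5) (0,4) (3,1) (4,2) (1,1) (0,2)
  BB@(2,5): attacks (3,4) (4,3) (5,2) (1,4) (0,3)
  BN@(5,3): attacks (4,5) (3,4) (4,1) (3,2)
Union (20 distinct): (0,2) (0,3) (0,4) (1,1) (1,3) (1,4) (1,5) (2,2) (2,3) (3,0) (3,1) (3,2) (3,4) (3,5) (4,1) (4,2) (4,3) (4,4) (4,5) (5,2)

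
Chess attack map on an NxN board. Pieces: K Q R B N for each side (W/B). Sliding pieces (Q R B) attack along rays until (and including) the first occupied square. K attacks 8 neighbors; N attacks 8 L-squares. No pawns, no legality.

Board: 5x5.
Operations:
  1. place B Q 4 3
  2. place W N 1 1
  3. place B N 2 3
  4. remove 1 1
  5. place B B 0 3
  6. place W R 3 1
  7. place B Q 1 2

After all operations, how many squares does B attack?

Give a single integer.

Answer: 21

Derivation:
Op 1: place BQ@(4,3)
Op 2: place WN@(1,1)
Op 3: place BN@(2,3)
Op 4: remove (1,1)
Op 5: place BB@(0,3)
Op 6: place WR@(3,1)
Op 7: place BQ@(1,2)
Per-piece attacks for B:
  BB@(0,3): attacks (1,4) (1,2) [ray(1,-1) blocked at (1,2)]
  BQ@(1,2): attacks (1,3) (1,4) (1,1) (1,0) (2,2) (3,2) (4,2) (0,2) (2,3) (2,1) (3,0) (0,3) (0,1) [ray(1,1) blocked at (2,3); ray(-1,1) blocked at (0,3)]
  BN@(2,3): attacks (4,4) (0,4) (3,1) (4,2) (1,1) (0,2)
  BQ@(4,3): attacks (4,4) (4,2) (4,1) (4,0) (3,3) (2,3) (3,4) (3,2) (2,1) (1,0) [ray(-1,0) blocked at (2,3)]
Union (21 distinct): (0,1) (0,2) (0,3) (0,4) (1,0) (1,1) (1,2) (1,3) (1,4) (2,1) (2,2) (2,3) (3,0) (3,1) (3,2) (3,3) (3,4) (4,0) (4,1) (4,2) (4,4)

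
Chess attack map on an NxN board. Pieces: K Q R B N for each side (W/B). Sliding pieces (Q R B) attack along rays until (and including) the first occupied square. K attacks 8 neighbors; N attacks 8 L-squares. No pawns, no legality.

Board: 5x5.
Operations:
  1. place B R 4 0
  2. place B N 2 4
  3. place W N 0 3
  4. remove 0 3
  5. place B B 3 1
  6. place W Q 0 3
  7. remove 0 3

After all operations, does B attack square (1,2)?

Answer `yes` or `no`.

Answer: yes

Derivation:
Op 1: place BR@(4,0)
Op 2: place BN@(2,4)
Op 3: place WN@(0,3)
Op 4: remove (0,3)
Op 5: place BB@(3,1)
Op 6: place WQ@(0,3)
Op 7: remove (0,3)
Per-piece attacks for B:
  BN@(2,4): attacks (3,2) (4,3) (1,2) (0,3)
  BB@(3,1): attacks (4,2) (4,0) (2,2) (1,3) (0,4) (2,0) [ray(1,-1) blocked at (4,0)]
  BR@(4,0): attacks (4,1) (4,2) (4,3) (4,4) (3,0) (2,0) (1,0) (0,0)
B attacks (1,2): yes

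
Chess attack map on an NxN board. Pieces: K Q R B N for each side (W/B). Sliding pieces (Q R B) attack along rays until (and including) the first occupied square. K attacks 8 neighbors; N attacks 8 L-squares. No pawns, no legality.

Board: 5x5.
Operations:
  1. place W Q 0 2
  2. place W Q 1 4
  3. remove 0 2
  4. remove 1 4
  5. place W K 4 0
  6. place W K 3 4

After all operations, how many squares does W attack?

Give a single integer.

Op 1: place WQ@(0,2)
Op 2: place WQ@(1,4)
Op 3: remove (0,2)
Op 4: remove (1,4)
Op 5: place WK@(4,0)
Op 6: place WK@(3,4)
Per-piece attacks for W:
  WK@(3,4): attacks (3,3) (4,4) (2,4) (4,3) (2,3)
  WK@(4,0): attacks (4,1) (3,0) (3,1)
Union (8 distinct): (2,3) (2,4) (3,0) (3,1) (3,3) (4,1) (4,3) (4,4)

Answer: 8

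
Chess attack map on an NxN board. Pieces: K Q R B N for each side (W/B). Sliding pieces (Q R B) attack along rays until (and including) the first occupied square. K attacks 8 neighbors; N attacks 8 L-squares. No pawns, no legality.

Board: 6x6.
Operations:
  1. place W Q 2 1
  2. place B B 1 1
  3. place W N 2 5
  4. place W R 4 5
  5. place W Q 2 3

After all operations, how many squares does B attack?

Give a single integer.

Op 1: place WQ@(2,1)
Op 2: place BB@(1,1)
Op 3: place WN@(2,5)
Op 4: place WR@(4,5)
Op 5: place WQ@(2,3)
Per-piece attacks for B:
  BB@(1,1): attacks (2,2) (3,3) (4,4) (5,5) (2,0) (0,2) (0,0)
Union (7 distinct): (0,0) (0,2) (2,0) (2,2) (3,3) (4,4) (5,5)

Answer: 7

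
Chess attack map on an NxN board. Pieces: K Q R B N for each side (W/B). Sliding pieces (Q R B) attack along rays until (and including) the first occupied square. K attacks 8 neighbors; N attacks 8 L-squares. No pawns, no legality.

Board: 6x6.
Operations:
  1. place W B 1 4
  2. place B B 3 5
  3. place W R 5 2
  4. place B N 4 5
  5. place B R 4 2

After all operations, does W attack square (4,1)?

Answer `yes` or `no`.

Answer: yes

Derivation:
Op 1: place WB@(1,4)
Op 2: place BB@(3,5)
Op 3: place WR@(5,2)
Op 4: place BN@(4,5)
Op 5: place BR@(4,2)
Per-piece attacks for W:
  WB@(1,4): attacks (2,5) (2,3) (3,2) (4,1) (5,0) (0,5) (0,3)
  WR@(5,2): attacks (5,3) (5,4) (5,5) (5,1) (5,0) (4,2) [ray(-1,0) blocked at (4,2)]
W attacks (4,1): yes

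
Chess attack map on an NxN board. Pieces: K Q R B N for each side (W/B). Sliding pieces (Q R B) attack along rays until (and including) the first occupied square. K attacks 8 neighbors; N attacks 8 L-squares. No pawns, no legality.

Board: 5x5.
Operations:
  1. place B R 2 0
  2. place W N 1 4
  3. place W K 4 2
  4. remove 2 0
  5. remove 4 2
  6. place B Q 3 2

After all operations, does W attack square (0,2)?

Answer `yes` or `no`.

Answer: yes

Derivation:
Op 1: place BR@(2,0)
Op 2: place WN@(1,4)
Op 3: place WK@(4,2)
Op 4: remove (2,0)
Op 5: remove (4,2)
Op 6: place BQ@(3,2)
Per-piece attacks for W:
  WN@(1,4): attacks (2,2) (3,3) (0,2)
W attacks (0,2): yes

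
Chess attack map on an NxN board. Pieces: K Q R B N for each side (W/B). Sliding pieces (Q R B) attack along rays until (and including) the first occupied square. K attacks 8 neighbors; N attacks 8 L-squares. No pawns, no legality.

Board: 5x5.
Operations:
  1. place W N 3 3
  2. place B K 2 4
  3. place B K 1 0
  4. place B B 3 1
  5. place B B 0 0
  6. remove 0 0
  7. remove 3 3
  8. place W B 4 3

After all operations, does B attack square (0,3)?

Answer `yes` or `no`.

Op 1: place WN@(3,3)
Op 2: place BK@(2,4)
Op 3: place BK@(1,0)
Op 4: place BB@(3,1)
Op 5: place BB@(0,0)
Op 6: remove (0,0)
Op 7: remove (3,3)
Op 8: place WB@(4,3)
Per-piece attacks for B:
  BK@(1,0): attacks (1,1) (2,0) (0,0) (2,1) (0,1)
  BK@(2,4): attacks (2,3) (3,4) (1,4) (3,3) (1,3)
  BB@(3,1): attacks (4,2) (4,0) (2,2) (1,3) (0,4) (2,0)
B attacks (0,3): no

Answer: no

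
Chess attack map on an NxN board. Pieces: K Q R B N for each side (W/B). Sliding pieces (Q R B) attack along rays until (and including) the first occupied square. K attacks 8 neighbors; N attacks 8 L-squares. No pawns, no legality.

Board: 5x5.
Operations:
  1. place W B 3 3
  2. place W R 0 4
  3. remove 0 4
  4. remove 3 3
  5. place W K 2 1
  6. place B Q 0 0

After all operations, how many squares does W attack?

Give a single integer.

Answer: 8

Derivation:
Op 1: place WB@(3,3)
Op 2: place WR@(0,4)
Op 3: remove (0,4)
Op 4: remove (3,3)
Op 5: place WK@(2,1)
Op 6: place BQ@(0,0)
Per-piece attacks for W:
  WK@(2,1): attacks (2,2) (2,0) (3,1) (1,1) (3,2) (3,0) (1,2) (1,0)
Union (8 distinct): (1,0) (1,1) (1,2) (2,0) (2,2) (3,0) (3,1) (3,2)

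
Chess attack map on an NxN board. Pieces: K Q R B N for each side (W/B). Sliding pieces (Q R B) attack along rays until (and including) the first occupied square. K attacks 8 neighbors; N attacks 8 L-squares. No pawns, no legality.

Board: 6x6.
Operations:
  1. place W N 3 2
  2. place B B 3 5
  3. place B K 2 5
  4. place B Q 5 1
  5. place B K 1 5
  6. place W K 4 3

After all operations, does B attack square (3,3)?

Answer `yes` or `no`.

Answer: yes

Derivation:
Op 1: place WN@(3,2)
Op 2: place BB@(3,5)
Op 3: place BK@(2,5)
Op 4: place BQ@(5,1)
Op 5: place BK@(1,5)
Op 6: place WK@(4,3)
Per-piece attacks for B:
  BK@(1,5): attacks (1,4) (2,5) (0,5) (2,4) (0,4)
  BK@(2,5): attacks (2,4) (3,5) (1,5) (3,4) (1,4)
  BB@(3,5): attacks (4,4) (5,3) (2,4) (1,3) (0,2)
  BQ@(5,1): attacks (5,2) (5,3) (5,4) (5,5) (5,0) (4,1) (3,1) (2,1) (1,1) (0,1) (4,2) (3,3) (2,4) (1,5) (4,0) [ray(-1,1) blocked at (1,5)]
B attacks (3,3): yes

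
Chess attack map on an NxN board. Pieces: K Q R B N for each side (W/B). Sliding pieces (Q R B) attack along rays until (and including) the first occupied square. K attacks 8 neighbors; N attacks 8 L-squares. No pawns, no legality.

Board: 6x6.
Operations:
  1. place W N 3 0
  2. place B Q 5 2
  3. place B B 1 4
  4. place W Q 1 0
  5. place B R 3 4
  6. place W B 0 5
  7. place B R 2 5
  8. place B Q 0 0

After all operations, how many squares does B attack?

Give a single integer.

Op 1: place WN@(3,0)
Op 2: place BQ@(5,2)
Op 3: place BB@(1,4)
Op 4: place WQ@(1,0)
Op 5: place BR@(3,4)
Op 6: place WB@(0,5)
Op 7: place BR@(2,5)
Op 8: place BQ@(0,0)
Per-piece attacks for B:
  BQ@(0,0): attacks (0,1) (0,2) (0,3) (0,4) (0,5) (1,0) (1,1) (2,2) (3,3) (4,4) (5,5) [ray(0,1) blocked at (0,5); ray(1,0) blocked at (1,0)]
  BB@(1,4): attacks (2,5) (2,3) (3,2) (4,1) (5,0) (0,5) (0,3) [ray(1,1) blocked at (2,5); ray(-1,1) blocked at (0,5)]
  BR@(2,5): attacks (2,4) (2,3) (2,2) (2,1) (2,0) (3,5) (4,5) (5,5) (1,5) (0,5) [ray(-1,0) blocked at (0,5)]
  BR@(3,4): attacks (3,5) (3,3) (3,2) (3,1) (3,0) (4,4) (5,4) (2,4) (1,4) [ray(0,-1) blocked at (3,0); ray(-1,0) blocked at (1,4)]
  BQ@(5,2): attacks (5,3) (5,4) (5,5) (5,1) (5,0) (4,2) (3,2) (2,2) (1,2) (0,2) (4,3) (3,4) (4,1) (3,0) [ray(-1,1) blocked at (3,4); ray(-1,-1) blocked at (3,0)]
Union (32 distinct): (0,1) (0,2) (0,3) (0,4) (0,5) (1,0) (1,1) (1,2) (1,4) (1,5) (2,0) (2,1) (2,2) (2,3) (2,4) (2,5) (3,0) (3,1) (3,2) (3,3) (3,4) (3,5) (4,1) (4,2) (4,3) (4,4) (4,5) (5,0) (5,1) (5,3) (5,4) (5,5)

Answer: 32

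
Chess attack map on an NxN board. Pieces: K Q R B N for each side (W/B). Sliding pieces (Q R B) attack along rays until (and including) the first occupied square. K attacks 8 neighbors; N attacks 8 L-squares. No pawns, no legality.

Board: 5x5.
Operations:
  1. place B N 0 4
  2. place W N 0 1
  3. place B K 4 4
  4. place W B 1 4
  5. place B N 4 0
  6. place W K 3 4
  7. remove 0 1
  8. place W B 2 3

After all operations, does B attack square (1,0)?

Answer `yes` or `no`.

Answer: no

Derivation:
Op 1: place BN@(0,4)
Op 2: place WN@(0,1)
Op 3: place BK@(4,4)
Op 4: place WB@(1,4)
Op 5: place BN@(4,0)
Op 6: place WK@(3,4)
Op 7: remove (0,1)
Op 8: place WB@(2,3)
Per-piece attacks for B:
  BN@(0,4): attacks (1,2) (2,3)
  BN@(4,0): attacks (3,2) (2,1)
  BK@(4,4): attacks (4,3) (3,4) (3,3)
B attacks (1,0): no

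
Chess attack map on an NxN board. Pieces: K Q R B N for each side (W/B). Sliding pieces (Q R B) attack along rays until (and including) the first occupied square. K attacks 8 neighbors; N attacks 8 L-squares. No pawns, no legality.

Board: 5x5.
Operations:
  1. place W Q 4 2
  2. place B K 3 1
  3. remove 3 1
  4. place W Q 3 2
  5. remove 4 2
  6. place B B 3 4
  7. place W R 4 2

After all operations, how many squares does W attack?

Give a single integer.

Answer: 17

Derivation:
Op 1: place WQ@(4,2)
Op 2: place BK@(3,1)
Op 3: remove (3,1)
Op 4: place WQ@(3,2)
Op 5: remove (4,2)
Op 6: place BB@(3,4)
Op 7: place WR@(4,2)
Per-piece attacks for W:
  WQ@(3,2): attacks (3,3) (3,4) (3,1) (3,0) (4,2) (2,2) (1,2) (0,2) (4,3) (4,1) (2,3) (1,4) (2,1) (1,0) [ray(0,1) blocked at (3,4); ray(1,0) blocked at (4,2)]
  WR@(4,2): attacks (4,3) (4,4) (4,1) (4,0) (3,2) [ray(-1,0) blocked at (3,2)]
Union (17 distinct): (0,2) (1,0) (1,2) (1,4) (2,1) (2,2) (2,3) (3,0) (3,1) (3,2) (3,3) (3,4) (4,0) (4,1) (4,2) (4,3) (4,4)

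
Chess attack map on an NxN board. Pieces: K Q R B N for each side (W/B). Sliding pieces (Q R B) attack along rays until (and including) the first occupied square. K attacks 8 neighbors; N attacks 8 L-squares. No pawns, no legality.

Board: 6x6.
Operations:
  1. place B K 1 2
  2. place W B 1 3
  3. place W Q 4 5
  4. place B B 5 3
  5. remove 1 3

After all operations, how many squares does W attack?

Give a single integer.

Answer: 14

Derivation:
Op 1: place BK@(1,2)
Op 2: place WB@(1,3)
Op 3: place WQ@(4,5)
Op 4: place BB@(5,3)
Op 5: remove (1,3)
Per-piece attacks for W:
  WQ@(4,5): attacks (4,4) (4,3) (4,2) (4,1) (4,0) (5,5) (3,5) (2,5) (1,5) (0,5) (5,4) (3,4) (2,3) (1,2) [ray(-1,-1) blocked at (1,2)]
Union (14 distinct): (0,5) (1,2) (1,5) (2,3) (2,5) (3,4) (3,5) (4,0) (4,1) (4,2) (4,3) (4,4) (5,4) (5,5)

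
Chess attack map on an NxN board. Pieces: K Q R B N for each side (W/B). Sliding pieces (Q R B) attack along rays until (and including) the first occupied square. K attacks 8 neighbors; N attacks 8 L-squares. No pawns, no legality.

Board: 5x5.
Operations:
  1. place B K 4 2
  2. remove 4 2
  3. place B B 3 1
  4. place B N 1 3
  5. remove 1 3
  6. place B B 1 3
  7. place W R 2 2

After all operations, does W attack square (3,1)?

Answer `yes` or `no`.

Op 1: place BK@(4,2)
Op 2: remove (4,2)
Op 3: place BB@(3,1)
Op 4: place BN@(1,3)
Op 5: remove (1,3)
Op 6: place BB@(1,3)
Op 7: place WR@(2,2)
Per-piece attacks for W:
  WR@(2,2): attacks (2,3) (2,4) (2,1) (2,0) (3,2) (4,2) (1,2) (0,2)
W attacks (3,1): no

Answer: no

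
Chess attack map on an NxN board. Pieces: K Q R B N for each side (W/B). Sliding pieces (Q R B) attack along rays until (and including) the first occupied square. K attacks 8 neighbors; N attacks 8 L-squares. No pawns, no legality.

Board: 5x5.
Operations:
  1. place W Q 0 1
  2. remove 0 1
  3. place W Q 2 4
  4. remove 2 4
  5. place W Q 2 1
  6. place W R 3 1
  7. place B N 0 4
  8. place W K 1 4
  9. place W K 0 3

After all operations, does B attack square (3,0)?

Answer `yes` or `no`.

Op 1: place WQ@(0,1)
Op 2: remove (0,1)
Op 3: place WQ@(2,4)
Op 4: remove (2,4)
Op 5: place WQ@(2,1)
Op 6: place WR@(3,1)
Op 7: place BN@(0,4)
Op 8: place WK@(1,4)
Op 9: place WK@(0,3)
Per-piece attacks for B:
  BN@(0,4): attacks (1,2) (2,3)
B attacks (3,0): no

Answer: no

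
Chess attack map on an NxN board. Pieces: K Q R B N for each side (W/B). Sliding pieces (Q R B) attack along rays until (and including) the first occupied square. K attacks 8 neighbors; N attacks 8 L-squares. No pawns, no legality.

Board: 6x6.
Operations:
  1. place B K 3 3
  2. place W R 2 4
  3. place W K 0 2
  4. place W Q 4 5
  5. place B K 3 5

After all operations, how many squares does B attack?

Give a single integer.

Answer: 10

Derivation:
Op 1: place BK@(3,3)
Op 2: place WR@(2,4)
Op 3: place WK@(0,2)
Op 4: place WQ@(4,5)
Op 5: place BK@(3,5)
Per-piece attacks for B:
  BK@(3,3): attacks (3,4) (3,2) (4,3) (2,3) (4,4) (4,2) (2,4) (2,2)
  BK@(3,5): attacks (3,4) (4,5) (2,5) (4,4) (2,4)
Union (10 distinct): (2,2) (2,3) (2,4) (2,5) (3,2) (3,4) (4,2) (4,3) (4,4) (4,5)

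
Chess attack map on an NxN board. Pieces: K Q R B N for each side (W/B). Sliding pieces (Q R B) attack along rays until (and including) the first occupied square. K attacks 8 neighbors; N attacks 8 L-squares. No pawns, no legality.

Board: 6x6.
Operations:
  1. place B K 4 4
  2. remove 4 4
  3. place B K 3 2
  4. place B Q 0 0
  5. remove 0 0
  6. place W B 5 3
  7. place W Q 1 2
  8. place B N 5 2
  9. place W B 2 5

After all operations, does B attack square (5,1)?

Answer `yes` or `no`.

Answer: no

Derivation:
Op 1: place BK@(4,4)
Op 2: remove (4,4)
Op 3: place BK@(3,2)
Op 4: place BQ@(0,0)
Op 5: remove (0,0)
Op 6: place WB@(5,3)
Op 7: place WQ@(1,2)
Op 8: place BN@(5,2)
Op 9: place WB@(2,5)
Per-piece attacks for B:
  BK@(3,2): attacks (3,3) (3,1) (4,2) (2,2) (4,3) (4,1) (2,3) (2,1)
  BN@(5,2): attacks (4,4) (3,3) (4,0) (3,1)
B attacks (5,1): no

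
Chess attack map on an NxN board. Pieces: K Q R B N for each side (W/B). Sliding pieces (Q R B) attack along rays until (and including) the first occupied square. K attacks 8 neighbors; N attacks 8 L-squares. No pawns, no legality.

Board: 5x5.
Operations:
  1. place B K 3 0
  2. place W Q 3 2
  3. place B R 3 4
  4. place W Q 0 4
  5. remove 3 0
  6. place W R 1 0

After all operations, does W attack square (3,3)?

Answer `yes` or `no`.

Answer: yes

Derivation:
Op 1: place BK@(3,0)
Op 2: place WQ@(3,2)
Op 3: place BR@(3,4)
Op 4: place WQ@(0,4)
Op 5: remove (3,0)
Op 6: place WR@(1,0)
Per-piece attacks for W:
  WQ@(0,4): attacks (0,3) (0,2) (0,1) (0,0) (1,4) (2,4) (3,4) (1,3) (2,2) (3,1) (4,0) [ray(1,0) blocked at (3,4)]
  WR@(1,0): attacks (1,1) (1,2) (1,3) (1,4) (2,0) (3,0) (4,0) (0,0)
  WQ@(3,2): attacks (3,3) (3,4) (3,1) (3,0) (4,2) (2,2) (1,2) (0,2) (4,3) (4,1) (2,3) (1,4) (2,1) (1,0) [ray(0,1) blocked at (3,4); ray(-1,-1) blocked at (1,0)]
W attacks (3,3): yes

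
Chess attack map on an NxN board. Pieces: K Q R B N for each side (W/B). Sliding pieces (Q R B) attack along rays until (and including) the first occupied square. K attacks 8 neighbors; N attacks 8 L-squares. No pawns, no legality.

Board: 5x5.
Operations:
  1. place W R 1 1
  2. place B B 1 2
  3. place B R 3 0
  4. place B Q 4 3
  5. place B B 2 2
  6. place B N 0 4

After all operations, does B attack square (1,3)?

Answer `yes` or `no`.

Answer: yes

Derivation:
Op 1: place WR@(1,1)
Op 2: place BB@(1,2)
Op 3: place BR@(3,0)
Op 4: place BQ@(4,3)
Op 5: place BB@(2,2)
Op 6: place BN@(0,4)
Per-piece attacks for B:
  BN@(0,4): attacks (1,2) (2,3)
  BB@(1,2): attacks (2,3) (3,4) (2,1) (3,0) (0,3) (0,1) [ray(1,-1) blocked at (3,0)]
  BB@(2,2): attacks (3,3) (4,4) (3,1) (4,0) (1,3) (0,4) (1,1) [ray(-1,1) blocked at (0,4); ray(-1,-1) blocked at (1,1)]
  BR@(3,0): attacks (3,1) (3,2) (3,3) (3,4) (4,0) (2,0) (1,0) (0,0)
  BQ@(4,3): attacks (4,4) (4,2) (4,1) (4,0) (3,3) (2,3) (1,3) (0,3) (3,4) (3,2) (2,1) (1,0)
B attacks (1,3): yes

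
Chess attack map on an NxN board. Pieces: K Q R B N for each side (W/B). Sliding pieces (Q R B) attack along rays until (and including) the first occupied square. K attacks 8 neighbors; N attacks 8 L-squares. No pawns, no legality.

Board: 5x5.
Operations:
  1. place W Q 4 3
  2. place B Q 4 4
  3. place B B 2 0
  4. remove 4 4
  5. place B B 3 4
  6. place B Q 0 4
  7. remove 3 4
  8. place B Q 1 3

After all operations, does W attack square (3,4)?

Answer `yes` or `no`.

Answer: yes

Derivation:
Op 1: place WQ@(4,3)
Op 2: place BQ@(4,4)
Op 3: place BB@(2,0)
Op 4: remove (4,4)
Op 5: place BB@(3,4)
Op 6: place BQ@(0,4)
Op 7: remove (3,4)
Op 8: place BQ@(1,3)
Per-piece attacks for W:
  WQ@(4,3): attacks (4,4) (4,2) (4,1) (4,0) (3,3) (2,3) (1,3) (3,4) (3,2) (2,1) (1,0) [ray(-1,0) blocked at (1,3)]
W attacks (3,4): yes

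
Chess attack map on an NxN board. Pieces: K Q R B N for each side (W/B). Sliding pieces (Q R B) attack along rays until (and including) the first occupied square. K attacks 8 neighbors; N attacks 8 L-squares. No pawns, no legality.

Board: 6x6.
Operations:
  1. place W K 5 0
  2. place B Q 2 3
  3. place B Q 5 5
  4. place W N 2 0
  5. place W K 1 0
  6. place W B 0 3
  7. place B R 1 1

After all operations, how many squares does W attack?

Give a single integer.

Op 1: place WK@(5,0)
Op 2: place BQ@(2,3)
Op 3: place BQ@(5,5)
Op 4: place WN@(2,0)
Op 5: place WK@(1,0)
Op 6: place WB@(0,3)
Op 7: place BR@(1,1)
Per-piece attacks for W:
  WB@(0,3): attacks (1,4) (2,5) (1,2) (2,1) (3,0)
  WK@(1,0): attacks (1,1) (2,0) (0,0) (2,1) (0,1)
  WN@(2,0): attacks (3,2) (4,1) (1,2) (0,1)
  WK@(5,0): attacks (5,1) (4,0) (4,1)
Union (13 distinct): (0,0) (0,1) (1,1) (1,2) (1,4) (2,0) (2,1) (2,5) (3,0) (3,2) (4,0) (4,1) (5,1)

Answer: 13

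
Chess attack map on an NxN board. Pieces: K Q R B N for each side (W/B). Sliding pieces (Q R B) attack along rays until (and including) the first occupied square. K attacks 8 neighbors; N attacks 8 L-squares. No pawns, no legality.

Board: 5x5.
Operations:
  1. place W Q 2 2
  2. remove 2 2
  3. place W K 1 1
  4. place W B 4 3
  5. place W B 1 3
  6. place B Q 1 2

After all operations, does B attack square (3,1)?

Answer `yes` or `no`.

Op 1: place WQ@(2,2)
Op 2: remove (2,2)
Op 3: place WK@(1,1)
Op 4: place WB@(4,3)
Op 5: place WB@(1,3)
Op 6: place BQ@(1,2)
Per-piece attacks for B:
  BQ@(1,2): attacks (1,3) (1,1) (2,2) (3,2) (4,2) (0,2) (2,3) (3,4) (2,1) (3,0) (0,3) (0,1) [ray(0,1) blocked at (1,3); ray(0,-1) blocked at (1,1)]
B attacks (3,1): no

Answer: no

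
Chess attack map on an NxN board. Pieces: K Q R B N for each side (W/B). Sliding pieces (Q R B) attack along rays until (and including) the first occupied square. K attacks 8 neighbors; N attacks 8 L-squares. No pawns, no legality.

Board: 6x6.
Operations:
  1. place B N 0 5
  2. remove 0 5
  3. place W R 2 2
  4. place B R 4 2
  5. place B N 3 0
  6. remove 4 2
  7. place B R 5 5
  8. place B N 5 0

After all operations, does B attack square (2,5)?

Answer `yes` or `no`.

Op 1: place BN@(0,5)
Op 2: remove (0,5)
Op 3: place WR@(2,2)
Op 4: place BR@(4,2)
Op 5: place BN@(3,0)
Op 6: remove (4,2)
Op 7: place BR@(5,5)
Op 8: place BN@(5,0)
Per-piece attacks for B:
  BN@(3,0): attacks (4,2) (5,1) (2,2) (1,1)
  BN@(5,0): attacks (4,2) (3,1)
  BR@(5,5): attacks (5,4) (5,3) (5,2) (5,1) (5,0) (4,5) (3,5) (2,5) (1,5) (0,5) [ray(0,-1) blocked at (5,0)]
B attacks (2,5): yes

Answer: yes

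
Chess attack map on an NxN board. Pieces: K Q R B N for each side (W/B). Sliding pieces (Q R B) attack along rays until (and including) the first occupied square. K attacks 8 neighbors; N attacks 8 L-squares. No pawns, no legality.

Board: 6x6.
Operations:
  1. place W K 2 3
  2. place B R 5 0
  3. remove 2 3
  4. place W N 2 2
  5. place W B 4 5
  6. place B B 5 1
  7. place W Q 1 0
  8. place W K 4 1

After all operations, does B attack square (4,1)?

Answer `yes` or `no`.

Answer: no

Derivation:
Op 1: place WK@(2,3)
Op 2: place BR@(5,0)
Op 3: remove (2,3)
Op 4: place WN@(2,2)
Op 5: place WB@(4,5)
Op 6: place BB@(5,1)
Op 7: place WQ@(1,0)
Op 8: place WK@(4,1)
Per-piece attacks for B:
  BR@(5,0): attacks (5,1) (4,0) (3,0) (2,0) (1,0) [ray(0,1) blocked at (5,1); ray(-1,0) blocked at (1,0)]
  BB@(5,1): attacks (4,2) (3,3) (2,4) (1,5) (4,0)
B attacks (4,1): no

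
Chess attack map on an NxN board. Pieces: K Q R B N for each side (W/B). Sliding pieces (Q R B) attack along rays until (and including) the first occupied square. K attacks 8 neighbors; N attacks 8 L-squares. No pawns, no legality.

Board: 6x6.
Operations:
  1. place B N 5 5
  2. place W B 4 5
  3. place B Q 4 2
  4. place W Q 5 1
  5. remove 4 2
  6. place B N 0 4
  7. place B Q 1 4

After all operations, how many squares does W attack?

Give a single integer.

Answer: 18

Derivation:
Op 1: place BN@(5,5)
Op 2: place WB@(4,5)
Op 3: place BQ@(4,2)
Op 4: place WQ@(5,1)
Op 5: remove (4,2)
Op 6: place BN@(0,4)
Op 7: place BQ@(1,4)
Per-piece attacks for W:
  WB@(4,5): attacks (5,4) (3,4) (2,3) (1,2) (0,1)
  WQ@(5,1): attacks (5,2) (5,3) (5,4) (5,5) (5,0) (4,1) (3,1) (2,1) (1,1) (0,1) (4,2) (3,3) (2,4) (1,5) (4,0) [ray(0,1) blocked at (5,5)]
Union (18 distinct): (0,1) (1,1) (1,2) (1,5) (2,1) (2,3) (2,4) (3,1) (3,3) (3,4) (4,0) (4,1) (4,2) (5,0) (5,2) (5,3) (5,4) (5,5)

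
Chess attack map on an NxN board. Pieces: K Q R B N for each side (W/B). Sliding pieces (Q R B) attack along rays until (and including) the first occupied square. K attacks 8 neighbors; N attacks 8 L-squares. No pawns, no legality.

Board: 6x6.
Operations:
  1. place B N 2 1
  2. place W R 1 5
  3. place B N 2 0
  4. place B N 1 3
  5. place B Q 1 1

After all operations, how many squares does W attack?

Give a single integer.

Answer: 7

Derivation:
Op 1: place BN@(2,1)
Op 2: place WR@(1,5)
Op 3: place BN@(2,0)
Op 4: place BN@(1,3)
Op 5: place BQ@(1,1)
Per-piece attacks for W:
  WR@(1,5): attacks (1,4) (1,3) (2,5) (3,5) (4,5) (5,5) (0,5) [ray(0,-1) blocked at (1,3)]
Union (7 distinct): (0,5) (1,3) (1,4) (2,5) (3,5) (4,5) (5,5)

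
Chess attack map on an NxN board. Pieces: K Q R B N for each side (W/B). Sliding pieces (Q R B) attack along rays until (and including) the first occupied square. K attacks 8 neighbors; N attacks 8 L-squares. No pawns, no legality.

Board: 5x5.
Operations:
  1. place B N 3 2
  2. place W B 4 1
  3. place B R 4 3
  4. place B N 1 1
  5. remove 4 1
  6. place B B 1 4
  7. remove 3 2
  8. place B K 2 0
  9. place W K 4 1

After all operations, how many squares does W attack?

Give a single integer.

Op 1: place BN@(3,2)
Op 2: place WB@(4,1)
Op 3: place BR@(4,3)
Op 4: place BN@(1,1)
Op 5: remove (4,1)
Op 6: place BB@(1,4)
Op 7: remove (3,2)
Op 8: place BK@(2,0)
Op 9: place WK@(4,1)
Per-piece attacks for W:
  WK@(4,1): attacks (4,2) (4,0) (3,1) (3,2) (3,0)
Union (5 distinct): (3,0) (3,1) (3,2) (4,0) (4,2)

Answer: 5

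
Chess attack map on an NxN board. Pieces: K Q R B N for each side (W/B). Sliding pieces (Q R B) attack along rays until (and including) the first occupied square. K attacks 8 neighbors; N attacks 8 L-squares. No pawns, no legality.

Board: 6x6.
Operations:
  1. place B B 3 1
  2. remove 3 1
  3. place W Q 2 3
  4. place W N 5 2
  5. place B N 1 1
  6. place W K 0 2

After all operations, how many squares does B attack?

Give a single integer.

Answer: 4

Derivation:
Op 1: place BB@(3,1)
Op 2: remove (3,1)
Op 3: place WQ@(2,3)
Op 4: place WN@(5,2)
Op 5: place BN@(1,1)
Op 6: place WK@(0,2)
Per-piece attacks for B:
  BN@(1,1): attacks (2,3) (3,2) (0,3) (3,0)
Union (4 distinct): (0,3) (2,3) (3,0) (3,2)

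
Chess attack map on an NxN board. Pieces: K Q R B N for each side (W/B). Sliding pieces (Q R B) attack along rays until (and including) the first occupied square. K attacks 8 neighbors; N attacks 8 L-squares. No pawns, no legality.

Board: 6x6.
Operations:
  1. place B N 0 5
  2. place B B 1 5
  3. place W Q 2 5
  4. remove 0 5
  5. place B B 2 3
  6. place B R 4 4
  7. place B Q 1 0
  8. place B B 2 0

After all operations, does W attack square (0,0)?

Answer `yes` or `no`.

Answer: no

Derivation:
Op 1: place BN@(0,5)
Op 2: place BB@(1,5)
Op 3: place WQ@(2,5)
Op 4: remove (0,5)
Op 5: place BB@(2,3)
Op 6: place BR@(4,4)
Op 7: place BQ@(1,0)
Op 8: place BB@(2,0)
Per-piece attacks for W:
  WQ@(2,5): attacks (2,4) (2,3) (3,5) (4,5) (5,5) (1,5) (3,4) (4,3) (5,2) (1,4) (0,3) [ray(0,-1) blocked at (2,3); ray(-1,0) blocked at (1,5)]
W attacks (0,0): no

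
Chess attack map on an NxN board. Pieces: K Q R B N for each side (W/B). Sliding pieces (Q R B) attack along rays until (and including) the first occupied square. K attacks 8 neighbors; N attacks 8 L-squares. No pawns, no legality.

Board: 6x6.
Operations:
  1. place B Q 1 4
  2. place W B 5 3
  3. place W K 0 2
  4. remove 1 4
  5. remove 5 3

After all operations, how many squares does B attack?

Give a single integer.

Answer: 0

Derivation:
Op 1: place BQ@(1,4)
Op 2: place WB@(5,3)
Op 3: place WK@(0,2)
Op 4: remove (1,4)
Op 5: remove (5,3)
Per-piece attacks for B:
Union (0 distinct): (none)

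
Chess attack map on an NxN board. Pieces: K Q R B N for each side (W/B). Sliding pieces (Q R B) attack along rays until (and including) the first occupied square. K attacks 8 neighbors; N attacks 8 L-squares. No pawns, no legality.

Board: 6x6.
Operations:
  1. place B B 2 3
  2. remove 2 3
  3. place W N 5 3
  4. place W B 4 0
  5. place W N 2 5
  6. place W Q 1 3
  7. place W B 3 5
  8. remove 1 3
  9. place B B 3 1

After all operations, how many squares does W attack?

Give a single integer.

Op 1: place BB@(2,3)
Op 2: remove (2,3)
Op 3: place WN@(5,3)
Op 4: place WB@(4,0)
Op 5: place WN@(2,5)
Op 6: place WQ@(1,3)
Op 7: place WB@(3,5)
Op 8: remove (1,3)
Op 9: place BB@(3,1)
Per-piece attacks for W:
  WN@(2,5): attacks (3,3) (4,4) (1,3) (0,4)
  WB@(3,5): attacks (4,4) (5,3) (2,4) (1,3) (0,2) [ray(1,-1) blocked at (5,3)]
  WB@(4,0): attacks (5,1) (3,1) [ray(-1,1) blocked at (3,1)]
  WN@(5,3): attacks (4,5) (3,4) (4,1) (3,2)
Union (13 distinct): (0,2) (0,4) (1,3) (2,4) (3,1) (3,2) (3,3) (3,4) (4,1) (4,4) (4,5) (5,1) (5,3)

Answer: 13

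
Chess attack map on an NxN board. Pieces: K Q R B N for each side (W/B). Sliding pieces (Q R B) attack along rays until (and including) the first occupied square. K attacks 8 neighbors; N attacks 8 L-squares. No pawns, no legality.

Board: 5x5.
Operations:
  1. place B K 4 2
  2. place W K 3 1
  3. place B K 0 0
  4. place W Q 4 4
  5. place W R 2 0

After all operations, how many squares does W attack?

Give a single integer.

Op 1: place BK@(4,2)
Op 2: place WK@(3,1)
Op 3: place BK@(0,0)
Op 4: place WQ@(4,4)
Op 5: place WR@(2,0)
Per-piece attacks for W:
  WR@(2,0): attacks (2,1) (2,2) (2,3) (2,4) (3,0) (4,0) (1,0) (0,0) [ray(-1,0) blocked at (0,0)]
  WK@(3,1): attacks (3,2) (3,0) (4,1) (2,1) (4,2) (4,0) (2,2) (2,0)
  WQ@(4,4): attacks (4,3) (4,2) (3,4) (2,4) (1,4) (0,4) (3,3) (2,2) (1,1) (0,0) [ray(0,-1) blocked at (4,2); ray(-1,-1) blocked at (0,0)]
Union (18 distinct): (0,0) (0,4) (1,0) (1,1) (1,4) (2,0) (2,1) (2,2) (2,3) (2,4) (3,0) (3,2) (3,3) (3,4) (4,0) (4,1) (4,2) (4,3)

Answer: 18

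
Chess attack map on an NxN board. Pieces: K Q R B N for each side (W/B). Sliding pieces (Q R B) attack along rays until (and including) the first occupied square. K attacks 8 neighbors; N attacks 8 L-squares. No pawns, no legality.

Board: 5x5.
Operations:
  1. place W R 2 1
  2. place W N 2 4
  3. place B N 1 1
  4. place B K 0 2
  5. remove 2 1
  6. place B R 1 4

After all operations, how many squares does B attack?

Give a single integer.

Answer: 10

Derivation:
Op 1: place WR@(2,1)
Op 2: place WN@(2,4)
Op 3: place BN@(1,1)
Op 4: place BK@(0,2)
Op 5: remove (2,1)
Op 6: place BR@(1,4)
Per-piece attacks for B:
  BK@(0,2): attacks (0,3) (0,1) (1,2) (1,3) (1,1)
  BN@(1,1): attacks (2,3) (3,2) (0,3) (3,0)
  BR@(1,4): attacks (1,3) (1,2) (1,1) (2,4) (0,4) [ray(0,-1) blocked at (1,1); ray(1,0) blocked at (2,4)]
Union (10 distinct): (0,1) (0,3) (0,4) (1,1) (1,2) (1,3) (2,3) (2,4) (3,0) (3,2)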